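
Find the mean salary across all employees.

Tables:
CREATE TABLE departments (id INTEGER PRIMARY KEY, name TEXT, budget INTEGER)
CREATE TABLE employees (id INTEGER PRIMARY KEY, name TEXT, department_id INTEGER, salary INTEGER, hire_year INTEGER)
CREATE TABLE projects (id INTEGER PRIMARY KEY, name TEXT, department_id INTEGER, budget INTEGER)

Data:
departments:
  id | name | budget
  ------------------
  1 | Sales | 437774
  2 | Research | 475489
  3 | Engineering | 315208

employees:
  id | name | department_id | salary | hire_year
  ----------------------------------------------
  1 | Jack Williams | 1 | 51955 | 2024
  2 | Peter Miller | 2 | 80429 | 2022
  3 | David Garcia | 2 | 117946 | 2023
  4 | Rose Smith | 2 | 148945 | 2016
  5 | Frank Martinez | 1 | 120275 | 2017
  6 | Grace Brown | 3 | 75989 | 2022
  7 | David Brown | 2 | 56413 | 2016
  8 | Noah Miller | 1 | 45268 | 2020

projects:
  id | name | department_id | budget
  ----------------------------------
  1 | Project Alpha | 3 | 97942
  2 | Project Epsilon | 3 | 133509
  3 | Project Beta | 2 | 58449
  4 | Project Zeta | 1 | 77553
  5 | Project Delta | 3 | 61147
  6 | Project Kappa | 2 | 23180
SELECT AVG(salary) FROM employees

Execution result:
87152.50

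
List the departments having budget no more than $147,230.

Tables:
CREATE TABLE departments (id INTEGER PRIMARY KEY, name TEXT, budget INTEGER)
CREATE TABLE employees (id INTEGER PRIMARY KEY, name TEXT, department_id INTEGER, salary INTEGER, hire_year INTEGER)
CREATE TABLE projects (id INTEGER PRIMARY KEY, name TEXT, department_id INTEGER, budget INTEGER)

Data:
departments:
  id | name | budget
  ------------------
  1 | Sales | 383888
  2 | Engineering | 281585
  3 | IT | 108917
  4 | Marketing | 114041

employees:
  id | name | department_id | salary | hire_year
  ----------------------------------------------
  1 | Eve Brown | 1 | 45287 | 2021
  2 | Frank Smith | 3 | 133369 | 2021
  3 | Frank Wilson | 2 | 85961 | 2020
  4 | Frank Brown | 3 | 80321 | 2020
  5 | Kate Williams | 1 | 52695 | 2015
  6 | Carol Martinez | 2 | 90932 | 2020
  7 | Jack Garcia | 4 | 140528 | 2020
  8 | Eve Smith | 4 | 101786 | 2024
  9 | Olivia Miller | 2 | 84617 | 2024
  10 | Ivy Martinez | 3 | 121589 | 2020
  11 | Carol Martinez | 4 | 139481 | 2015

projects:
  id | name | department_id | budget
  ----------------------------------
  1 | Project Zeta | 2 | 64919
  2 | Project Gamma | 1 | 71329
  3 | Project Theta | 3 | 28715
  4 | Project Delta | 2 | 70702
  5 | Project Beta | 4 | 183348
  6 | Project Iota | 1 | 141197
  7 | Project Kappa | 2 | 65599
SELECT name, budget FROM departments WHERE budget <= 147230

Execution result:
name | budget
IT | 108917
Marketing | 114041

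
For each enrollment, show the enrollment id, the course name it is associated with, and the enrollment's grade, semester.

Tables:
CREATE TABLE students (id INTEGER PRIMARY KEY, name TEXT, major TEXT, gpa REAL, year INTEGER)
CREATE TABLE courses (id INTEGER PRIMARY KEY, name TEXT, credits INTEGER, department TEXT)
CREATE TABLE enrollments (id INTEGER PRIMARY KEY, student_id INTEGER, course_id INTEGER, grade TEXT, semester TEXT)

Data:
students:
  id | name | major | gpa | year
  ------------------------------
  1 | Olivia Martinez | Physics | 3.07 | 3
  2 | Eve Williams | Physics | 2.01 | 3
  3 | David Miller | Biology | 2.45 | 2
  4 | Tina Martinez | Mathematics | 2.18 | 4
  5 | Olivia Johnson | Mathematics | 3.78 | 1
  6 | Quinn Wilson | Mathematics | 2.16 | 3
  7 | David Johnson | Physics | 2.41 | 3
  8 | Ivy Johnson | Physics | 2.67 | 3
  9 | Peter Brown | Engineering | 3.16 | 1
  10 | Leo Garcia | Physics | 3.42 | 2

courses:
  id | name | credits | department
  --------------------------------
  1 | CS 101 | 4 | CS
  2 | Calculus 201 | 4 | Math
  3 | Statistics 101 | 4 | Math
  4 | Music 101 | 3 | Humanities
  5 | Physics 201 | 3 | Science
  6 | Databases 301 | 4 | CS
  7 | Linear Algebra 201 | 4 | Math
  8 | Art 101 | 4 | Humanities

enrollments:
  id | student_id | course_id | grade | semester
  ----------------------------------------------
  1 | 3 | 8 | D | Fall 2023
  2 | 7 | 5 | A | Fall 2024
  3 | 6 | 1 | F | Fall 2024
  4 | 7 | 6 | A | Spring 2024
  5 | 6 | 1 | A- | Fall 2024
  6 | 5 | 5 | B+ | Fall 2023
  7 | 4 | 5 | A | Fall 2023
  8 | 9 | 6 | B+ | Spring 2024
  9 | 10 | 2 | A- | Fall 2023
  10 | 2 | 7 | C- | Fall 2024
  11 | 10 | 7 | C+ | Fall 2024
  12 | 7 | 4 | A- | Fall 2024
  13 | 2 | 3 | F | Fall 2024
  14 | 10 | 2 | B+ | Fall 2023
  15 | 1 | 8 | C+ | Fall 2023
SELECT c.id, p.name AS course, c.grade, c.semester FROM enrollments c JOIN courses p ON c.course_id = p.id

Execution result:
id | course | grade | semester
1 | Art 101 | D | Fall 2023
2 | Physics 201 | A | Fall 2024
3 | CS 101 | F | Fall 2024
4 | Databases 301 | A | Spring 2024
5 | CS 101 | A- | Fall 2024
6 | Physics 201 | B+ | Fall 2023
7 | Physics 201 | A | Fall 2023
8 | Databases 301 | B+ | Spring 2024
9 | Calculus 201 | A- | Fall 2023
10 | Linear Algebra 201 | C- | Fall 2024
11 | Linear Algebra 201 | C+ | Fall 2024
12 | Music 101 | A- | Fall 2024
13 | Statistics 101 | F | Fall 2024
14 | Calculus 201 | B+ | Fall 2023
15 | Art 101 | C+ | Fall 2023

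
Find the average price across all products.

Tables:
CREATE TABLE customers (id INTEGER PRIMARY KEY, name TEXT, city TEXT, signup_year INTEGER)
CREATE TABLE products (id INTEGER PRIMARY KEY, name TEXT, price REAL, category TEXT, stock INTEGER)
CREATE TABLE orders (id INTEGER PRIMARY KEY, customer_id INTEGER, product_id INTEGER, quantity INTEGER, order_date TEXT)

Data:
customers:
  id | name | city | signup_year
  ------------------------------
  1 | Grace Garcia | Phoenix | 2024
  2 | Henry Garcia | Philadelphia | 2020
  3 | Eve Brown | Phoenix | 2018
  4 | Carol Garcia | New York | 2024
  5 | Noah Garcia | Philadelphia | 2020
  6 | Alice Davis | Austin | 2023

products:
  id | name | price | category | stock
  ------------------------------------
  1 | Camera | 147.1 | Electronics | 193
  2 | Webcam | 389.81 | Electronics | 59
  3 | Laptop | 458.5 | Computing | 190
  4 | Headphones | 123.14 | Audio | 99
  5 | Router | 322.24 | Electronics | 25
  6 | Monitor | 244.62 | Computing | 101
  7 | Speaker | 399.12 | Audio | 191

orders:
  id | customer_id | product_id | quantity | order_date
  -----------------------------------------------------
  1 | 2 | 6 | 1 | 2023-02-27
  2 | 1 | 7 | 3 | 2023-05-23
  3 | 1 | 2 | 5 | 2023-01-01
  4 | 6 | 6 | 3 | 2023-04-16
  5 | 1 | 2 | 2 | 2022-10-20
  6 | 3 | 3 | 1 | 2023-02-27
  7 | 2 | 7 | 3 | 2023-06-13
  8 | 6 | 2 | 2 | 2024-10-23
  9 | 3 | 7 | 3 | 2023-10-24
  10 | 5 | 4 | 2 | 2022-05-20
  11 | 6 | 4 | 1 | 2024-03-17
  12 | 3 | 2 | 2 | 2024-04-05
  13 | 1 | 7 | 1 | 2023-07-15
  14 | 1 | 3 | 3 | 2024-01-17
SELECT AVG(price) FROM products

Execution result:
297.79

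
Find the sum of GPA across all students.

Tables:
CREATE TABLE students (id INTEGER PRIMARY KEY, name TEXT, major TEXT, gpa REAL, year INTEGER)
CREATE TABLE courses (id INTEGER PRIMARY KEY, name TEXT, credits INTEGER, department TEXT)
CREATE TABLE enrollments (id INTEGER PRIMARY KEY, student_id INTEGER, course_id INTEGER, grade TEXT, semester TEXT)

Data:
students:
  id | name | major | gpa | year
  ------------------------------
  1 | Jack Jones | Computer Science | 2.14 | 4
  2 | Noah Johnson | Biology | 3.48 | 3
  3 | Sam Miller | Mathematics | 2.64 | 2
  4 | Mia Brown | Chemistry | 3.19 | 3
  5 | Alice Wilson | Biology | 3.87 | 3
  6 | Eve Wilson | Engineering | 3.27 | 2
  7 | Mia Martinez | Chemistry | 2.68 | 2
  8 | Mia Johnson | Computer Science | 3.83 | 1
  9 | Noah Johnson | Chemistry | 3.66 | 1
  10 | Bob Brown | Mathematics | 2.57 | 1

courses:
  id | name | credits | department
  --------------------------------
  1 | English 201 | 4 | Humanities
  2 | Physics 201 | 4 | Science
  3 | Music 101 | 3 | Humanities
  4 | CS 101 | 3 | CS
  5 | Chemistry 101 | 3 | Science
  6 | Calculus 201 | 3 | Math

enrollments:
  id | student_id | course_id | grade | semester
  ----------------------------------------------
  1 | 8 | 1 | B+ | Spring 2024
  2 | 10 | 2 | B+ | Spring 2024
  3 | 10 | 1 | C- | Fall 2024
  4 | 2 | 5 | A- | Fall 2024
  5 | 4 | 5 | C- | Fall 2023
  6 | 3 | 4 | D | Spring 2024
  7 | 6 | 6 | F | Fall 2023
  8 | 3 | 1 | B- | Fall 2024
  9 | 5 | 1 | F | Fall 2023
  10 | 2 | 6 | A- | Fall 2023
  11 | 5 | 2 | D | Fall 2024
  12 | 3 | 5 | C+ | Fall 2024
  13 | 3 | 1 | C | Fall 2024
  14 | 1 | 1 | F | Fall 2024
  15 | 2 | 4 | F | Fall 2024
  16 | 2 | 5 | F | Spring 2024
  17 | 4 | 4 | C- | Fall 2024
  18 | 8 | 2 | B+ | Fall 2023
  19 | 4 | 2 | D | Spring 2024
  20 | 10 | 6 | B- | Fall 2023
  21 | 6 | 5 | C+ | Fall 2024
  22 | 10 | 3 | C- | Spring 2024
SELECT SUM(gpa) FROM students

Execution result:
31.33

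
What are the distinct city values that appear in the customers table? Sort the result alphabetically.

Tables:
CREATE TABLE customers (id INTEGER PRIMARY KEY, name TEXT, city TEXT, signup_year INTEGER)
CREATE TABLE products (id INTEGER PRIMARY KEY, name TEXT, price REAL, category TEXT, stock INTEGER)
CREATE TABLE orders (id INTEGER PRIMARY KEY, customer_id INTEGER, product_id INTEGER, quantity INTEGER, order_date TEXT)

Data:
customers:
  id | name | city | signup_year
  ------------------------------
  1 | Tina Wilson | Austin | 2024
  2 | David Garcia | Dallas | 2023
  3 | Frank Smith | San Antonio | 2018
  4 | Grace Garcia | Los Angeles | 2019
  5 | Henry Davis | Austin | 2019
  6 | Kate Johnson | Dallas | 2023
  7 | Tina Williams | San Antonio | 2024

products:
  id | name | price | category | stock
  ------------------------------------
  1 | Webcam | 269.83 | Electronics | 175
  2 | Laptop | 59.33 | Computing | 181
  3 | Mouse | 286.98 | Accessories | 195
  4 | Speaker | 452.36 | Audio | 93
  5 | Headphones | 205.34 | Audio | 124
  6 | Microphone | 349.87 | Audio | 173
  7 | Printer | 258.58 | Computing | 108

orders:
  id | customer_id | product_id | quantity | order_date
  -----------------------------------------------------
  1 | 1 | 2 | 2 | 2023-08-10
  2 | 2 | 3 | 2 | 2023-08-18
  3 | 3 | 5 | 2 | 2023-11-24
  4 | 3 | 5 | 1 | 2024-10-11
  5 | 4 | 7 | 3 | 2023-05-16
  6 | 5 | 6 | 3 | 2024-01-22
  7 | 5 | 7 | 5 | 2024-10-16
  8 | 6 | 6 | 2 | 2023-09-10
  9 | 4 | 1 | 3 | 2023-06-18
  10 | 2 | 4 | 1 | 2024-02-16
SELECT DISTINCT city FROM customers ORDER BY city

Execution result:
city
Austin
Dallas
Los Angeles
San Antonio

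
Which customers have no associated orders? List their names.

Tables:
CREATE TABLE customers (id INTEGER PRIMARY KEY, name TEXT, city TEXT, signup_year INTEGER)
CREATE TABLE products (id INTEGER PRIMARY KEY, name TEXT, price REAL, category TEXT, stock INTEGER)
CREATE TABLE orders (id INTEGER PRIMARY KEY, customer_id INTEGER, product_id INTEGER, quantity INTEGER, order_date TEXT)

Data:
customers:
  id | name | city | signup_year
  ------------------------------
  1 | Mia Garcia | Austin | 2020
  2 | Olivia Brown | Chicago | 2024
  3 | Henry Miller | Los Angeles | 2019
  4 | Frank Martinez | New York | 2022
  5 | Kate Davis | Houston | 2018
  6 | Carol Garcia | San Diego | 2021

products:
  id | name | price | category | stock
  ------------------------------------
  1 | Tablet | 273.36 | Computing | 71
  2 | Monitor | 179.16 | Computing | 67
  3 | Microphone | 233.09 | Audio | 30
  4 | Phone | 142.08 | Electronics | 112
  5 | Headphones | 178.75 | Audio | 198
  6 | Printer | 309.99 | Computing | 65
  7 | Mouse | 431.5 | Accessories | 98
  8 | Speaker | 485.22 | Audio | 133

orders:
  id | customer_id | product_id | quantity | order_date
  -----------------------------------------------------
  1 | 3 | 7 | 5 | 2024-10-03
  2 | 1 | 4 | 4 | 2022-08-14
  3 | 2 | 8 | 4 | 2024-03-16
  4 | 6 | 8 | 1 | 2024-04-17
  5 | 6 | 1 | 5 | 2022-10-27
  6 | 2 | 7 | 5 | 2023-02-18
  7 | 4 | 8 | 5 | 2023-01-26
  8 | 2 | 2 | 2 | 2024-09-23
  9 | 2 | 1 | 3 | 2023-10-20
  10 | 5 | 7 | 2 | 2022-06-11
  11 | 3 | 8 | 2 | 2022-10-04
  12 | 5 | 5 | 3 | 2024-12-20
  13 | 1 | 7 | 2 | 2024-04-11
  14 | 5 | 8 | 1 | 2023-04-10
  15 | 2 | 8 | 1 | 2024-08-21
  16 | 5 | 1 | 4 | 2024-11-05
SELECT p.name FROM customers p LEFT JOIN orders c ON c.customer_id = p.id WHERE c.id IS NULL

Execution result:
(no rows)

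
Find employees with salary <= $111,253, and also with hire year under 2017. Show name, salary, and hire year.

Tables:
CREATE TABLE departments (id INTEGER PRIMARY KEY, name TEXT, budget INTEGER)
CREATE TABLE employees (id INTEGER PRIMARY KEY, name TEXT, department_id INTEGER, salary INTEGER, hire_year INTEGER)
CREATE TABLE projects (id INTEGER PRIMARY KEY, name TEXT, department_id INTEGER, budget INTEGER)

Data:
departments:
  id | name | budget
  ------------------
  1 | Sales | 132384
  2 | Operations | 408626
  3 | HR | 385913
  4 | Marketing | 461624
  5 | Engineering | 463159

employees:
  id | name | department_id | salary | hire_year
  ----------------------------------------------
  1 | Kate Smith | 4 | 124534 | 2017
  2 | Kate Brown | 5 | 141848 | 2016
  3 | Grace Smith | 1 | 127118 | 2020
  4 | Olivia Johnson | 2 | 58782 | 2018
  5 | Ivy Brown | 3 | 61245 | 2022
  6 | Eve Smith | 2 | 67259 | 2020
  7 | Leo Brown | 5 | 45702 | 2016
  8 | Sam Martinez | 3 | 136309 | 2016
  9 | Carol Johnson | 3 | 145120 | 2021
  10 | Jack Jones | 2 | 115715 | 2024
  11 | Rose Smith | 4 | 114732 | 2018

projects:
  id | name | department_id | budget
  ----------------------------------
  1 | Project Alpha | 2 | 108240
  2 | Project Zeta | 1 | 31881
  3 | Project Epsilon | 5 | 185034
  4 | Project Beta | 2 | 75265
SELECT name, salary, hire_year FROM employees WHERE salary <= 111253 AND hire_year < 2017

Execution result:
name | salary | hire_year
Leo Brown | 45702 | 2016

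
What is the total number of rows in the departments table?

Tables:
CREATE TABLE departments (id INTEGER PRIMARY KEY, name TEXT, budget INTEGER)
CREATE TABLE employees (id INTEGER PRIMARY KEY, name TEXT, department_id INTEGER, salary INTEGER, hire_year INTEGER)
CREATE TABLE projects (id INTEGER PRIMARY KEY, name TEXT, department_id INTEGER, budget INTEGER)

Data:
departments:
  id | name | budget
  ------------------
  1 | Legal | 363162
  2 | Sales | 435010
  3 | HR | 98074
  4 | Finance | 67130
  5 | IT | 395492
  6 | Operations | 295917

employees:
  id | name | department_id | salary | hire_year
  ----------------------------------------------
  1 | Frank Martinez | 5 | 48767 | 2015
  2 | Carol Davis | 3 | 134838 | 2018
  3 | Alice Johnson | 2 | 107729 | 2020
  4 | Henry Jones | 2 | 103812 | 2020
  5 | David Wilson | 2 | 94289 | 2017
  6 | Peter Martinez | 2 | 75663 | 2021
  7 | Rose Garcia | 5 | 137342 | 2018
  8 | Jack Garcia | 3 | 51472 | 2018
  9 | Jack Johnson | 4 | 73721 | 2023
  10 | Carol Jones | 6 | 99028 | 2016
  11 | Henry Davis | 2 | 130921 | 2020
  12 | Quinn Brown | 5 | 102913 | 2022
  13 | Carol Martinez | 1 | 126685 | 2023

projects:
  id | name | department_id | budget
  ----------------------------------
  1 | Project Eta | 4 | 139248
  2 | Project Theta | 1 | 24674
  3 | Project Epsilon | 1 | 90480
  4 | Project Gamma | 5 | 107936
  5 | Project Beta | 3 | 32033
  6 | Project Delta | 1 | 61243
SELECT COUNT(*) FROM departments

Execution result:
6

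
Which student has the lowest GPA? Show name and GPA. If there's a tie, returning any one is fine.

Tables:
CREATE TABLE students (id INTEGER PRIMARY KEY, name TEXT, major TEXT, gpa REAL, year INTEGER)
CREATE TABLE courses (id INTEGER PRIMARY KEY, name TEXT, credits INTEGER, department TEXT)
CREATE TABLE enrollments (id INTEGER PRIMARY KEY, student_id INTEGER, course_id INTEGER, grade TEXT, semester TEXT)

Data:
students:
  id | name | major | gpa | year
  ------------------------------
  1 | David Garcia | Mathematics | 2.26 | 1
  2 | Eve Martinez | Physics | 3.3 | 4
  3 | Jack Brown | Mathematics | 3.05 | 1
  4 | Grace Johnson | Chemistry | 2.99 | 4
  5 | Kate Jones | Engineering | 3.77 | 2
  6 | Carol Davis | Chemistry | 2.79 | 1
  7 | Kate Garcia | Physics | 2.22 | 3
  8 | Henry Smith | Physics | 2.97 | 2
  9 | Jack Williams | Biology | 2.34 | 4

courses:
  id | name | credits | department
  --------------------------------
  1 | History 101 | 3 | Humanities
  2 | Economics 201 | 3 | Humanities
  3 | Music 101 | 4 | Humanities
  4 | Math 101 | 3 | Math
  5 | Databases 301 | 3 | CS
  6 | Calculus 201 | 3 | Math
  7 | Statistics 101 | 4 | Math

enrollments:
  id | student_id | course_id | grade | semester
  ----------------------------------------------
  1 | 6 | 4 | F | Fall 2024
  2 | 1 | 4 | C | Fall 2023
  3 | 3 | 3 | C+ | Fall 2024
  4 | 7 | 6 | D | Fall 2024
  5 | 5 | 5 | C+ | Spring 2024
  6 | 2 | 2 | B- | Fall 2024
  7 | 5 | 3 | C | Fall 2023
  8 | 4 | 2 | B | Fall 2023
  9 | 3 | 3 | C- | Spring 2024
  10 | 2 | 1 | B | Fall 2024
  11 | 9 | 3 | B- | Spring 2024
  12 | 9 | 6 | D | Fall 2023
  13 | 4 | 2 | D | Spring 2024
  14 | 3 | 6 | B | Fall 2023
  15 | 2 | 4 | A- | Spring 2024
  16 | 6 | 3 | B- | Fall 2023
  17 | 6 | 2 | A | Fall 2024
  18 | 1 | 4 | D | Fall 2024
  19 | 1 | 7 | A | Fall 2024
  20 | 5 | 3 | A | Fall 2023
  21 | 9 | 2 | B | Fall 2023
SELECT name, gpa FROM students ORDER BY gpa ASC LIMIT 1

Execution result:
name | gpa
Kate Garcia | 2.22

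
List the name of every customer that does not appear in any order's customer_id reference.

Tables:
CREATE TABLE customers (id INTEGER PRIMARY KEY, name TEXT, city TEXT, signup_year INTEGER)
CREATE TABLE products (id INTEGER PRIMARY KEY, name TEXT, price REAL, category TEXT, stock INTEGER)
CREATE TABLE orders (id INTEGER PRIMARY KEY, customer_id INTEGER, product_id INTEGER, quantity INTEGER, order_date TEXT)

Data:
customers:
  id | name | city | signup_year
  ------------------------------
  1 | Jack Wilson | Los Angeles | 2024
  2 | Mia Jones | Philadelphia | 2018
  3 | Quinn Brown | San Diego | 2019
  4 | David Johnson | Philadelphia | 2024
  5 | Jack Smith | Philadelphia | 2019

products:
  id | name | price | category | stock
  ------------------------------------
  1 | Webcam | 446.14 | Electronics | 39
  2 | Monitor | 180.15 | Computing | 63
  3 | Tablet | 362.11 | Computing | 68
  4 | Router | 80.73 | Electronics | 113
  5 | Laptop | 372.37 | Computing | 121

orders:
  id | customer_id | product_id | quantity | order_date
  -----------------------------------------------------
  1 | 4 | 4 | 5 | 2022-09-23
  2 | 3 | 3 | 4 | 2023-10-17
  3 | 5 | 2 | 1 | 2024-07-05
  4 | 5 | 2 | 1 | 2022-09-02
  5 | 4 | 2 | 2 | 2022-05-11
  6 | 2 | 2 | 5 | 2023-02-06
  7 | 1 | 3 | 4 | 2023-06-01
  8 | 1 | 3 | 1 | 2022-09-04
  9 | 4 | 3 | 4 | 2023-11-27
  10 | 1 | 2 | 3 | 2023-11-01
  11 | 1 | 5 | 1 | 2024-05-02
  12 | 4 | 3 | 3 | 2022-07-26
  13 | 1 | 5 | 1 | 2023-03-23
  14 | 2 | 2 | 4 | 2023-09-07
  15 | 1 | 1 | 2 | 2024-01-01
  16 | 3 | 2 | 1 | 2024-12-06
SELECT p.name FROM customers p LEFT JOIN orders c ON c.customer_id = p.id WHERE c.id IS NULL

Execution result:
(no rows)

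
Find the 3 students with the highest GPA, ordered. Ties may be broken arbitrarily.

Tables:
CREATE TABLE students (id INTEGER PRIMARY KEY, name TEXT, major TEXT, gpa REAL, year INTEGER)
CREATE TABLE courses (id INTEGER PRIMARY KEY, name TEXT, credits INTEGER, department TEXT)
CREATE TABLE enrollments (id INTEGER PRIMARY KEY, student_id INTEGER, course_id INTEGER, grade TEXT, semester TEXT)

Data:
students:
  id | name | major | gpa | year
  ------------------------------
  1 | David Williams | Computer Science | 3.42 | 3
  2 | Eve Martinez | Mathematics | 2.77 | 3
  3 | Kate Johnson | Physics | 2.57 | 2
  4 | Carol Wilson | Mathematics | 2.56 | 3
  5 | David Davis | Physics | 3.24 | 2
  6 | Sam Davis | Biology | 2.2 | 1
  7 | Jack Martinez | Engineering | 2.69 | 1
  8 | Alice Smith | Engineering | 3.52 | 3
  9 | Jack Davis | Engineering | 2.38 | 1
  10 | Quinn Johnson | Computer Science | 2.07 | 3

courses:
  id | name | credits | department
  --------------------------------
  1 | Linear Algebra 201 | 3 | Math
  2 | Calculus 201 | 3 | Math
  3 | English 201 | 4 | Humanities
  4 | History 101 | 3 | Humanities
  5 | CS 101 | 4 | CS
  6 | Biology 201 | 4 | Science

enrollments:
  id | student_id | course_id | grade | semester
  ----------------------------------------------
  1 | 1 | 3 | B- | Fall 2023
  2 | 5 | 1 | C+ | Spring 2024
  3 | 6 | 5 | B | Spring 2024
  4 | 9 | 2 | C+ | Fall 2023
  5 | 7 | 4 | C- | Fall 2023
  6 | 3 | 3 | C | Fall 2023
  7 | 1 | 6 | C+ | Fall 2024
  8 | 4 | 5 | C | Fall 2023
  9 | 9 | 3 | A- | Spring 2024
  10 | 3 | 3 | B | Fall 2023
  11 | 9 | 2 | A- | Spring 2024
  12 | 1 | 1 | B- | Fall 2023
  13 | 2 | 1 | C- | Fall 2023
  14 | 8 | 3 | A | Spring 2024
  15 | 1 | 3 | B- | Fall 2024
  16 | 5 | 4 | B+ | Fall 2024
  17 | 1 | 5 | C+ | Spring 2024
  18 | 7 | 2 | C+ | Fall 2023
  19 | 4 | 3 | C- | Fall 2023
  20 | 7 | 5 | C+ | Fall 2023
SELECT name, gpa FROM students ORDER BY gpa DESC LIMIT 3

Execution result:
name | gpa
Alice Smith | 3.52
David Williams | 3.42
David Davis | 3.24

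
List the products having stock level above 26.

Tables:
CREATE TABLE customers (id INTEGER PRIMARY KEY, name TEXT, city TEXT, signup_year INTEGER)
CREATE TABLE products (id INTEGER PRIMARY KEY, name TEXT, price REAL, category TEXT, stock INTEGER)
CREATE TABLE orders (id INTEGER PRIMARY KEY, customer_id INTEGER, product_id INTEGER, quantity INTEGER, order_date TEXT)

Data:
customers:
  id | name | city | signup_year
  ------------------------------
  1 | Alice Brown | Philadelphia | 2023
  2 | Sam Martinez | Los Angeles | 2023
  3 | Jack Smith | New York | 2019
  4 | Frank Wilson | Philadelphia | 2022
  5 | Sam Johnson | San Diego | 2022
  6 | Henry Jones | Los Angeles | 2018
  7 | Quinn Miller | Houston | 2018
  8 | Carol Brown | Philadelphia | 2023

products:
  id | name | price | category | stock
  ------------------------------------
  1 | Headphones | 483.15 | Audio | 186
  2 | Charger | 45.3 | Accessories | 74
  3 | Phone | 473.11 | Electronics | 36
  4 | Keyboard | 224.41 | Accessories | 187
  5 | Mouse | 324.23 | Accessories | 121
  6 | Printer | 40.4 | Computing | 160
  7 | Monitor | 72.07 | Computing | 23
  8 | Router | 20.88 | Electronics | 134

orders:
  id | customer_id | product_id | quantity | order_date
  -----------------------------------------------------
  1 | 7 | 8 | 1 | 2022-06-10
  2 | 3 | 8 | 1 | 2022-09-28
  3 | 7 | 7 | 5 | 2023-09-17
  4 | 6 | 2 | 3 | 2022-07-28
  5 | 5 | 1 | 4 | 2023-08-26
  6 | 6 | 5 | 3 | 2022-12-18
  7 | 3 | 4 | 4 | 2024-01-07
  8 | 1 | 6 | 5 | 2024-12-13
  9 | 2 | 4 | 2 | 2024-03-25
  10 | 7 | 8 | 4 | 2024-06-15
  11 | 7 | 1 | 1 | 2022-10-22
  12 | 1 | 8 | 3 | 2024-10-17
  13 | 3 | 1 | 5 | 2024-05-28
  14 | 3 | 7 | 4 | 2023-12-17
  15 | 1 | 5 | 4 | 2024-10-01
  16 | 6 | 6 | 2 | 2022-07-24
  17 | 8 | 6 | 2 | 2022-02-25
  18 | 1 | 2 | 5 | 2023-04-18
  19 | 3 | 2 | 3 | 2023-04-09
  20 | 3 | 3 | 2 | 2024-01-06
SELECT name, stock FROM products WHERE stock > 26

Execution result:
name | stock
Headphones | 186
Charger | 74
Phone | 36
Keyboard | 187
Mouse | 121
Printer | 160
Router | 134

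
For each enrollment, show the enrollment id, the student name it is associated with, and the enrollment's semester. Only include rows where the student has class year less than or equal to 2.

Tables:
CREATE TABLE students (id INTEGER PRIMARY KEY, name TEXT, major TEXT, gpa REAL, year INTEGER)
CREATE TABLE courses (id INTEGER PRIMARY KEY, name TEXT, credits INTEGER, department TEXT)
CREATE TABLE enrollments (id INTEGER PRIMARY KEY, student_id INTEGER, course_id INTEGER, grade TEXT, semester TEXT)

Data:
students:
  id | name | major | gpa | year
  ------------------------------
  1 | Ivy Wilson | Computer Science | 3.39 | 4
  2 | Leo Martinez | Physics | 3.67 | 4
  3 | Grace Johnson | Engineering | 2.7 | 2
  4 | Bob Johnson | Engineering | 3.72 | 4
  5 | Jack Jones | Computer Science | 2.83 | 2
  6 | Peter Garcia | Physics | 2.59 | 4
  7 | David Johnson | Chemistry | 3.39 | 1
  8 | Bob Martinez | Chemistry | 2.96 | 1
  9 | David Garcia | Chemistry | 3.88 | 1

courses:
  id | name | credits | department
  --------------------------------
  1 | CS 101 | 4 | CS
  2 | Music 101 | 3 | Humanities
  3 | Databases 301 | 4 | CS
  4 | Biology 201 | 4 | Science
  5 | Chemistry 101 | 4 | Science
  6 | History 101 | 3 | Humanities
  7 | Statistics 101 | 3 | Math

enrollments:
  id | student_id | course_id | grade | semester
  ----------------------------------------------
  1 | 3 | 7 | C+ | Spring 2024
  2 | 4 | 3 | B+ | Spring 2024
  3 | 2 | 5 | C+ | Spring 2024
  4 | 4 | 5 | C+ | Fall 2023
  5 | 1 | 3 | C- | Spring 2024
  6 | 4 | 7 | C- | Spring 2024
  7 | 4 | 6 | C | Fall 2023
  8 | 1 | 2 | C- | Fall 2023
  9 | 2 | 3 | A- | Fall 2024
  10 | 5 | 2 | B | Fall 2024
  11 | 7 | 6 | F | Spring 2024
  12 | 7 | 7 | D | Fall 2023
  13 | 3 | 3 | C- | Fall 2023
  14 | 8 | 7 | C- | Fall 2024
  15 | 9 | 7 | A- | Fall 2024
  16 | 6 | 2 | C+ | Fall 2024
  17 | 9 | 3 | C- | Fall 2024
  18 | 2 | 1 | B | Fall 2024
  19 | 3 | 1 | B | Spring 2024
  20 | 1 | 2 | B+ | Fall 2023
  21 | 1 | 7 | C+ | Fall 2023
SELECT c.id, p.name AS student, c.semester FROM enrollments c JOIN students p ON c.student_id = p.id WHERE p.year <= 2

Execution result:
id | student | semester
1 | Grace Johnson | Spring 2024
10 | Jack Jones | Fall 2024
11 | David Johnson | Spring 2024
12 | David Johnson | Fall 2023
13 | Grace Johnson | Fall 2023
14 | Bob Martinez | Fall 2024
15 | David Garcia | Fall 2024
17 | David Garcia | Fall 2024
19 | Grace Johnson | Spring 2024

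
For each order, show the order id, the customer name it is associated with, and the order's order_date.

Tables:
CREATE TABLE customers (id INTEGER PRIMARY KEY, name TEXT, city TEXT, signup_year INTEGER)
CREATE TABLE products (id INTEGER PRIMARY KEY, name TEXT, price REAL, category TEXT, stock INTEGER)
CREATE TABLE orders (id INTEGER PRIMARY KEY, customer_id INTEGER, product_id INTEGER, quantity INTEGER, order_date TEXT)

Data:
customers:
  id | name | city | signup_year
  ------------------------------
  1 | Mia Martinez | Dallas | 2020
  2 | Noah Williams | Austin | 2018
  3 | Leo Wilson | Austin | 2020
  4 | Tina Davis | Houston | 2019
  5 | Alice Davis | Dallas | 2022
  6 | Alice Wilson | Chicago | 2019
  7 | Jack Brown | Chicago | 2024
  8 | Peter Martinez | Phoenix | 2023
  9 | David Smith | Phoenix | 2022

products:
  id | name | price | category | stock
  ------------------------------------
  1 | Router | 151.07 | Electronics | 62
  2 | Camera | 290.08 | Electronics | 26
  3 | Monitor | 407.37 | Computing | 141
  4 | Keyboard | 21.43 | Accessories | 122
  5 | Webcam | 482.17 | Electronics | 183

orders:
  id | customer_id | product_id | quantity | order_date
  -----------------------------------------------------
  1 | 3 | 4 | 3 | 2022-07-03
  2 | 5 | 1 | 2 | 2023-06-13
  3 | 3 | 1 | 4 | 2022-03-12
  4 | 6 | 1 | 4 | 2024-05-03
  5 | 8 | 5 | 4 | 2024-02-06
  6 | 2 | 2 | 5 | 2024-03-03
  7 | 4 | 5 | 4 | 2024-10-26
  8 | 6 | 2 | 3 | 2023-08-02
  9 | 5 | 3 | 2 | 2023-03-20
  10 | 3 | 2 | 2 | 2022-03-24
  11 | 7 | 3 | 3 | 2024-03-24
SELECT c.id, p.name AS customer, c.order_date FROM orders c JOIN customers p ON c.customer_id = p.id

Execution result:
id | customer | order_date
1 | Leo Wilson | 2022-07-03
2 | Alice Davis | 2023-06-13
3 | Leo Wilson | 2022-03-12
4 | Alice Wilson | 2024-05-03
5 | Peter Martinez | 2024-02-06
6 | Noah Williams | 2024-03-03
7 | Tina Davis | 2024-10-26
8 | Alice Wilson | 2023-08-02
9 | Alice Davis | 2023-03-20
10 | Leo Wilson | 2022-03-24
11 | Jack Brown | 2024-03-24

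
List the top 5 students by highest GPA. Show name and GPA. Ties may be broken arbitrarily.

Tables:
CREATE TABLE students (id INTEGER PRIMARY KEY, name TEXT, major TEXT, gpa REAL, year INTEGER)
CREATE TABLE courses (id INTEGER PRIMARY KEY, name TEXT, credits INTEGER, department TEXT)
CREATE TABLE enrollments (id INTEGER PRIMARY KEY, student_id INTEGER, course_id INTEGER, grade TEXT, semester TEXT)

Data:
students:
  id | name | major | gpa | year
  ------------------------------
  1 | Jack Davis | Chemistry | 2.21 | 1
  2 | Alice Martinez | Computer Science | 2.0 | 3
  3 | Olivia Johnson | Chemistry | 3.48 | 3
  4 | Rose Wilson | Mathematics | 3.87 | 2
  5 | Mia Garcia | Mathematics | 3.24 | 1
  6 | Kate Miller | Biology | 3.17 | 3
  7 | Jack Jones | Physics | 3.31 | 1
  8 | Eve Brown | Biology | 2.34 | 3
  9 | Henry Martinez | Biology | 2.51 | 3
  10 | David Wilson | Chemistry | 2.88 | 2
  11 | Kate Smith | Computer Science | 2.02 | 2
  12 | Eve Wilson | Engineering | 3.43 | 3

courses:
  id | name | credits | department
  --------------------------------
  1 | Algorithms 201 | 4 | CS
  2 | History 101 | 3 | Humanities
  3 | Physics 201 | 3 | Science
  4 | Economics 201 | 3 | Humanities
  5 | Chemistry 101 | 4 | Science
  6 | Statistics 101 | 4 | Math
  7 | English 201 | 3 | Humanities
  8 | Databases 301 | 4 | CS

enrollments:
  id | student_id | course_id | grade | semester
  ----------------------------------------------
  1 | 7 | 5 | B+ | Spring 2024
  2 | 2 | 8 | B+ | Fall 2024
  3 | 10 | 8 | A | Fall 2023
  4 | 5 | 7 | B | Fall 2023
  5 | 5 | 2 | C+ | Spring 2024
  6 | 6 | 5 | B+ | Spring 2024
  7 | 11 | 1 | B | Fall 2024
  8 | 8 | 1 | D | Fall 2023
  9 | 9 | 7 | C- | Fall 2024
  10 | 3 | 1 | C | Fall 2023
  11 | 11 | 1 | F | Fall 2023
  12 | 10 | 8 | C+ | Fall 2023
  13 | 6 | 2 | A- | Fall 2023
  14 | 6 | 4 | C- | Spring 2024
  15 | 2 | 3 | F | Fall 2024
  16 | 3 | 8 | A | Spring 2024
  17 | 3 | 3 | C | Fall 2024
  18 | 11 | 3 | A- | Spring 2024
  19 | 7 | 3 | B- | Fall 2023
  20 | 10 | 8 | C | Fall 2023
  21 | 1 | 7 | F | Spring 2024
SELECT name, gpa FROM students ORDER BY gpa DESC LIMIT 5

Execution result:
name | gpa
Rose Wilson | 3.87
Olivia Johnson | 3.48
Eve Wilson | 3.43
Jack Jones | 3.31
Mia Garcia | 3.24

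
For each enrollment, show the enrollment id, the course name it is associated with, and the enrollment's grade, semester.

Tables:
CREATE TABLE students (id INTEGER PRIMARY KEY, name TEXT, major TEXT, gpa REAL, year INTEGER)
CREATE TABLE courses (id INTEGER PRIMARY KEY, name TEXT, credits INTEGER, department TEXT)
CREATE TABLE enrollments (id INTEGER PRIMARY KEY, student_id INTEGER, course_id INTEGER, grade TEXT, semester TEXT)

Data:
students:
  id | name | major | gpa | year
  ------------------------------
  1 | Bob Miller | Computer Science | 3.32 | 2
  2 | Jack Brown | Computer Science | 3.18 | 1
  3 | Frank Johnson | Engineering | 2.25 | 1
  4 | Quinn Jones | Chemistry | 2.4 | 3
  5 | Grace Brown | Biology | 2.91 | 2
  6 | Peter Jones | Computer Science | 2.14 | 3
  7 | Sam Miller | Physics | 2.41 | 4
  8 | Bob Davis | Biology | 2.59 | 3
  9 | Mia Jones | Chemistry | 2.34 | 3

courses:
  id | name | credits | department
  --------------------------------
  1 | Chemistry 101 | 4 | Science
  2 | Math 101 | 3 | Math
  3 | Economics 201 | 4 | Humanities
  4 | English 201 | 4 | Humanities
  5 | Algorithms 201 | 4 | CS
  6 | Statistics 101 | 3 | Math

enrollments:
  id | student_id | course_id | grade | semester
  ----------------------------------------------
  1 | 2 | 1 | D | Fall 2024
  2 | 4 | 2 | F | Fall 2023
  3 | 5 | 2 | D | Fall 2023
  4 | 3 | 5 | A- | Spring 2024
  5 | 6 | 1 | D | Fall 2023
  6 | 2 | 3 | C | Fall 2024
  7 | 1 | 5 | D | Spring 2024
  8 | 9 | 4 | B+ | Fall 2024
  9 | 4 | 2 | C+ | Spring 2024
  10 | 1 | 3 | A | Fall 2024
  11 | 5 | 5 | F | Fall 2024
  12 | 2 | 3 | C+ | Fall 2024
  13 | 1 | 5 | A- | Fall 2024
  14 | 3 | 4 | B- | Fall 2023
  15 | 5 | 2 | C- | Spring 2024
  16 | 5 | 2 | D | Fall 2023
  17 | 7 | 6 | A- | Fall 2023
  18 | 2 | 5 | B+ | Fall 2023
SELECT c.id, p.name AS course, c.grade, c.semester FROM enrollments c JOIN courses p ON c.course_id = p.id

Execution result:
id | course | grade | semester
1 | Chemistry 101 | D | Fall 2024
2 | Math 101 | F | Fall 2023
3 | Math 101 | D | Fall 2023
4 | Algorithms 201 | A- | Spring 2024
5 | Chemistry 101 | D | Fall 2023
6 | Economics 201 | C | Fall 2024
7 | Algorithms 201 | D | Spring 2024
8 | English 201 | B+ | Fall 2024
9 | Math 101 | C+ | Spring 2024
10 | Economics 201 | A | Fall 2024
11 | Algorithms 201 | F | Fall 2024
12 | Economics 201 | C+ | Fall 2024
13 | Algorithms 201 | A- | Fall 2024
14 | English 201 | B- | Fall 2023
15 | Math 101 | C- | Spring 2024
16 | Math 101 | D | Fall 2023
17 | Statistics 101 | A- | Fall 2023
18 | Algorithms 201 | B+ | Fall 2023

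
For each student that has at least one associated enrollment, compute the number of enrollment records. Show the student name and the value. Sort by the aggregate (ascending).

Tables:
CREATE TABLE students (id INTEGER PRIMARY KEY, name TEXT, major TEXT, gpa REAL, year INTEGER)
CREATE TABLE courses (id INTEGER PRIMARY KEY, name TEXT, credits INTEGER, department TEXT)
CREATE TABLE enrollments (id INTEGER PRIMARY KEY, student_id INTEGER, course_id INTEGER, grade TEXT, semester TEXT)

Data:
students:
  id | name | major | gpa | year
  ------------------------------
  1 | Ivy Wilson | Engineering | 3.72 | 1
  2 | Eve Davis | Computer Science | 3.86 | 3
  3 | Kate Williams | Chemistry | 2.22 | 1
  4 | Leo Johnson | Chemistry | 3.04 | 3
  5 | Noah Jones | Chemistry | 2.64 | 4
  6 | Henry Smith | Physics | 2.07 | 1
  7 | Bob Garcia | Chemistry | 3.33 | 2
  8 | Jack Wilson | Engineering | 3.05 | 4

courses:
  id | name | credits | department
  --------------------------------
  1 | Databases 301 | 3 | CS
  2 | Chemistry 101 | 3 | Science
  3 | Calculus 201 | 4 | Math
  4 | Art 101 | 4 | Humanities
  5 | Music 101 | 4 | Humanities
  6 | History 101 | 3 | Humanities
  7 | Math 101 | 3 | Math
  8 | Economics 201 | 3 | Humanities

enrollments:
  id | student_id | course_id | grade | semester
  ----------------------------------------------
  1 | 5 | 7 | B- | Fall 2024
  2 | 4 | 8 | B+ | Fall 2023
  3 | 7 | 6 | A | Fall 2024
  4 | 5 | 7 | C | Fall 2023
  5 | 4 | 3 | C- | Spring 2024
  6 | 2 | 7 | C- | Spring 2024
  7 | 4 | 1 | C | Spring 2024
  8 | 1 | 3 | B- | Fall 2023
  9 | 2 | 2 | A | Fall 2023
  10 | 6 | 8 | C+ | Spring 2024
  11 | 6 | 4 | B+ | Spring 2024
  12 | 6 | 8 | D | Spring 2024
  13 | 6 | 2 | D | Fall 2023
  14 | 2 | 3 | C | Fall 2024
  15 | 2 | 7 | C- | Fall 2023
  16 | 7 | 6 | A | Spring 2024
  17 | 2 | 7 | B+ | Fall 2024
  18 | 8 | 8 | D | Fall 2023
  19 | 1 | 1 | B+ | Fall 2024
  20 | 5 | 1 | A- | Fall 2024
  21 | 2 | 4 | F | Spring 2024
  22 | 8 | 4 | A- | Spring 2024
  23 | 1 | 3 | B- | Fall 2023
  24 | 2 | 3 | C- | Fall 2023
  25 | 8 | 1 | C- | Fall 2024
SELECT p.name, COUNT(*) AS n FROM enrollments c JOIN students p ON c.student_id = p.id GROUP BY p.id, p.name ORDER BY n ASC

Execution result:
name | n
Bob Garcia | 2
Ivy Wilson | 3
Leo Johnson | 3
Noah Jones | 3
Jack Wilson | 3
Henry Smith | 4
Eve Davis | 7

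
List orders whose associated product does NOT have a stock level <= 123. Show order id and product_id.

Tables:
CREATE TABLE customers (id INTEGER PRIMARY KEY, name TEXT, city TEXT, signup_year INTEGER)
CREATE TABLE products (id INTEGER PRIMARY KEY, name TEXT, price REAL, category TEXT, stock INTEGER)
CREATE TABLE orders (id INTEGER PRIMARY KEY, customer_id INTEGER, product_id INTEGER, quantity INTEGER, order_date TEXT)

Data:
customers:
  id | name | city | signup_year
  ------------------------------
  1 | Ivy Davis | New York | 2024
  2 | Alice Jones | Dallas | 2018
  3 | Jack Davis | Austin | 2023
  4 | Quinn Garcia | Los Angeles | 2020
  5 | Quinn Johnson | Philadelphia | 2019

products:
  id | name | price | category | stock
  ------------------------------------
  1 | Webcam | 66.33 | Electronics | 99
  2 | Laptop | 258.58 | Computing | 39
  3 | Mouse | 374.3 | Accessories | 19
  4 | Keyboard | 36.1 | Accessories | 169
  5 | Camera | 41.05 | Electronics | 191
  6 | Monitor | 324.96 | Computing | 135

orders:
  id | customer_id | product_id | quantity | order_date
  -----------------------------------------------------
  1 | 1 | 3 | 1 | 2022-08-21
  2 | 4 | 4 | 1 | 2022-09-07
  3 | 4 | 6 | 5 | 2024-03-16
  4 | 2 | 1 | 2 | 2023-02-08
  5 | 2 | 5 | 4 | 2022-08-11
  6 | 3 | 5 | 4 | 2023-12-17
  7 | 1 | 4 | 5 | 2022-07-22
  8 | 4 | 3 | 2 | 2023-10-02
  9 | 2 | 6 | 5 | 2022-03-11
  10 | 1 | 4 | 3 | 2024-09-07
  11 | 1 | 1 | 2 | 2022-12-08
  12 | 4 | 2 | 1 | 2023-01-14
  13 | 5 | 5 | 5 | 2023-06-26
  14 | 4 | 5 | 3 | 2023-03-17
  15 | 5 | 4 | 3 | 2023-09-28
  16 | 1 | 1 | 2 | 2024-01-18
SELECT id, product_id FROM orders WHERE product_id NOT IN (SELECT id FROM products WHERE stock <= 123)

Execution result:
id | product_id
2 | 4
3 | 6
5 | 5
6 | 5
7 | 4
9 | 6
10 | 4
13 | 5
14 | 5
15 | 4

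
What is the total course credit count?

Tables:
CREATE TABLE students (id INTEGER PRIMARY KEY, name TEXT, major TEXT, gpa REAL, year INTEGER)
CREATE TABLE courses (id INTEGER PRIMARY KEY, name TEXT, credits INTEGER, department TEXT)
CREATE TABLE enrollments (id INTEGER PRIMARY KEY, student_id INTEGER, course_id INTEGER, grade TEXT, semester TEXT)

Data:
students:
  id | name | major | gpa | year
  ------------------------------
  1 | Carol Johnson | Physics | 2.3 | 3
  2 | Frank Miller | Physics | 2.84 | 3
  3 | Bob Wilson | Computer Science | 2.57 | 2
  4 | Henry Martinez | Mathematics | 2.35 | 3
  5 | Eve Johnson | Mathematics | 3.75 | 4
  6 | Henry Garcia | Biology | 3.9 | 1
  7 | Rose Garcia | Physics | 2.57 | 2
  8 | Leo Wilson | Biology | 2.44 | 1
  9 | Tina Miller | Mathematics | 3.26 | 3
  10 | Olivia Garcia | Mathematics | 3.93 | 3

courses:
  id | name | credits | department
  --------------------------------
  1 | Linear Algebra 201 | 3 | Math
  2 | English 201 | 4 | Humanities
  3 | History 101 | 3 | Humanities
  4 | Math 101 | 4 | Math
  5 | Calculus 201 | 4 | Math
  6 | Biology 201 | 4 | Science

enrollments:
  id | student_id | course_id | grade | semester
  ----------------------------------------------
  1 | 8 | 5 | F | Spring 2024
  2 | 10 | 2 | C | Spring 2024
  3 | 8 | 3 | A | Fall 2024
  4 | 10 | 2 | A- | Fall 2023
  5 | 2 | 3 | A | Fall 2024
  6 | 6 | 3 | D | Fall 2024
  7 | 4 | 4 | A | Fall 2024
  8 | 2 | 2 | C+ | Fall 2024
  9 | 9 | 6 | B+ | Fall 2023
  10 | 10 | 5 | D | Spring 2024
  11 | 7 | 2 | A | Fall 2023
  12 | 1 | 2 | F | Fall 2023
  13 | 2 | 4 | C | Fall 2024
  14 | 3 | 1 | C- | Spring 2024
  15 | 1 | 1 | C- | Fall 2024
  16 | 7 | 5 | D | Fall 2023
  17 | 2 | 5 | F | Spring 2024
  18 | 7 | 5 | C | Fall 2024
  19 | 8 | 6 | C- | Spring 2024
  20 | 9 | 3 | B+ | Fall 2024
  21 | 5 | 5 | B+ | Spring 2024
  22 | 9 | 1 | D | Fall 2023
SELECT SUM(credits) FROM courses

Execution result:
22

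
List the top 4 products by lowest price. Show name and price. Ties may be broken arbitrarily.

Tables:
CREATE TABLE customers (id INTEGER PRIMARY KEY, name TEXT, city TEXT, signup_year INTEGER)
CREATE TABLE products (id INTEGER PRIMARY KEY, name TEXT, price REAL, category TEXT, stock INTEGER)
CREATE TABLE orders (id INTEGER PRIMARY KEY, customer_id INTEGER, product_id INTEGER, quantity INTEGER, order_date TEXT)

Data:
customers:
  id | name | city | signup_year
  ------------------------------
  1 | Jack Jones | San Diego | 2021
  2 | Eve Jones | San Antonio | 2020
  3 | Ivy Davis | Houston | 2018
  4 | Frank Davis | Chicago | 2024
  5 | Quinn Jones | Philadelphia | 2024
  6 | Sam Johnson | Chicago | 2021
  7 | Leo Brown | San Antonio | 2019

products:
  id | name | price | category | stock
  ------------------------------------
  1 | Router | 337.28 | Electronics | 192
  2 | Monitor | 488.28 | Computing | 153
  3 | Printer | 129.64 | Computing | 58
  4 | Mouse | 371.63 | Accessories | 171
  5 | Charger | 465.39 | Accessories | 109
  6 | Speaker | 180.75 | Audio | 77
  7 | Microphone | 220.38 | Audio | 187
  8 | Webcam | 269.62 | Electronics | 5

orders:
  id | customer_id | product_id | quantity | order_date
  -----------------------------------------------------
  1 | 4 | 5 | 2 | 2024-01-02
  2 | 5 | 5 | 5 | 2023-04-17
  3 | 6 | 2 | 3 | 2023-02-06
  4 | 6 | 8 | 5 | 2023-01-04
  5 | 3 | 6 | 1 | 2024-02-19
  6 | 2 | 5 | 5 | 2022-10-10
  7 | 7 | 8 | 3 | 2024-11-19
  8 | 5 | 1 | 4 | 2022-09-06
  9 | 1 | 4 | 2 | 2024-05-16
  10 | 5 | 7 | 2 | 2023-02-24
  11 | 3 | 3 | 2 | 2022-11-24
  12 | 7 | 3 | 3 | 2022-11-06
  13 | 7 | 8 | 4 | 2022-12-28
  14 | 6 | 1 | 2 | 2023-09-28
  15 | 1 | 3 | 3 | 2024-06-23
SELECT name, price FROM products ORDER BY price ASC LIMIT 4

Execution result:
name | price
Printer | 129.64
Speaker | 180.75
Microphone | 220.38
Webcam | 269.62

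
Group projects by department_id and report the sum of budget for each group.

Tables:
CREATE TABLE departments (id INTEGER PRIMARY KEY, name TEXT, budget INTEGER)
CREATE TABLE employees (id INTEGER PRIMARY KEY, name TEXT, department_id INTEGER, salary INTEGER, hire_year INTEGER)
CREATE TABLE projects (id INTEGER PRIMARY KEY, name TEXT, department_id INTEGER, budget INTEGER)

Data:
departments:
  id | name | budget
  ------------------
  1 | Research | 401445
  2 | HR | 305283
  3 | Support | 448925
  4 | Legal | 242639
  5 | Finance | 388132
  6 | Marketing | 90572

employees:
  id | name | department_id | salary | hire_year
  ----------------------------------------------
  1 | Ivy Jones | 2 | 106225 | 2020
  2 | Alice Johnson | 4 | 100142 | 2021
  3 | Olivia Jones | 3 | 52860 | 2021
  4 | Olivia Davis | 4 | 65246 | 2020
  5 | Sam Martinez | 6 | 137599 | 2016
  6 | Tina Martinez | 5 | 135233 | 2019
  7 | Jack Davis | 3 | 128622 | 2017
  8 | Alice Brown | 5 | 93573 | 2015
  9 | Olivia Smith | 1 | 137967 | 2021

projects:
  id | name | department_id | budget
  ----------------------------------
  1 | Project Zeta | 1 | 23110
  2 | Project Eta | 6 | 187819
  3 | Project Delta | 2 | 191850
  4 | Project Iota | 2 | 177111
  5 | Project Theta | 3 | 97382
SELECT department_id, SUM(budget) AS sum_budget FROM projects GROUP BY department_id

Execution result:
department_id | sum_budget
1 | 23110
2 | 368961
3 | 97382
6 | 187819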